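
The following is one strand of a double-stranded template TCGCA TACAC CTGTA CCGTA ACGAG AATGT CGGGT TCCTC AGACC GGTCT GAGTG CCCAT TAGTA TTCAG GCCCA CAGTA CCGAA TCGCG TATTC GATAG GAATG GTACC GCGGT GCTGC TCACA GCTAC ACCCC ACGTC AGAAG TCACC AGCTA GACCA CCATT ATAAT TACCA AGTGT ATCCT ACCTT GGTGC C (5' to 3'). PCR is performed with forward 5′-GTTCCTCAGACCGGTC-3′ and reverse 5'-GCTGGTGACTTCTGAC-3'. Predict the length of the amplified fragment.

120 bp

The forward primer matches the template at positions 34–49.
Taking the reverse complement of GCTGGTGACTTCTGAC gives GTCAGAAGTCACCAGC, found at positions 138–153 on the template; the primer anneals here to the top strand with its 3' end pointing upstream.
The product runs from position 34 to position 153, so its length is 153 − 34 + 1 = 120 bp.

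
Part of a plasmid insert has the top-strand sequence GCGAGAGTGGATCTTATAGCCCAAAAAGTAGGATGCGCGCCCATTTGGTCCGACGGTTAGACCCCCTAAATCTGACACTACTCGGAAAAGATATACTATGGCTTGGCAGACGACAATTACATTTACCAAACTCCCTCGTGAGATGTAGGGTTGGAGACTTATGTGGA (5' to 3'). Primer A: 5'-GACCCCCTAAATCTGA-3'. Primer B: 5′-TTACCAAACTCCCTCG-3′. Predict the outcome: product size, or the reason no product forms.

Primer A (GACCCCCTAAATCTGA) matches the top strand at positions 60–75 (3' end points downstream).
Primer B (TTACCAAACTCCCTCG) also matches the top strand directly, at positions 123–138 — its reverse complement CGAGGGAGTTTGGTAA is not present.
Both primers anneal to the bottom strand with 3' ends pointing the same way, so neither can prime synthesis back toward the other.

No product — both primers anneal to the same strand and extend in the same direction.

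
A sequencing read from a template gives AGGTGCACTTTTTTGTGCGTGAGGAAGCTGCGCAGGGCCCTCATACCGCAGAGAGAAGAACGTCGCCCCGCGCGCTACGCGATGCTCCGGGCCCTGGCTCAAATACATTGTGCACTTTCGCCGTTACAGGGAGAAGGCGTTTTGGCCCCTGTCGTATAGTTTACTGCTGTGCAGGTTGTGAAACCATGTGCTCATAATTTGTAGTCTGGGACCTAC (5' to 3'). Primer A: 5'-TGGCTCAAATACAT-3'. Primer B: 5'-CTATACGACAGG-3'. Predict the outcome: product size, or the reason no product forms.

Yes — a 65 bp product.

Primer A (TGGCTCAAATACAT) matches the top strand at positions 95–108; it acts as a forward primer.
Primer B's reverse complement is CCTGTCGTATAG, matching the top strand at positions 148–159; it acts as a reverse primer.
The 3' ends face each other across positions 95–159, giving a 65 bp product.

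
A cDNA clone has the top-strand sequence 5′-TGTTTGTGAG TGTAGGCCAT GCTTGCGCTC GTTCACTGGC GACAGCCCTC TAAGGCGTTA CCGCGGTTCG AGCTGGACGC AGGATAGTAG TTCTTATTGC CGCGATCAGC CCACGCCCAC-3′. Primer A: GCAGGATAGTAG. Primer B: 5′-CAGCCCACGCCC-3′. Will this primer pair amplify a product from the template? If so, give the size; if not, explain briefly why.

No product — both primers anneal to the same strand and extend in the same direction.

Primer A (GCAGGATAGTAG) matches the top strand at positions 79–90 (3' end points downstream).
Primer B (CAGCCCACGCCC) also matches the top strand directly, at positions 107–118 — its reverse complement GGGCGTGGGCTG is not present.
Both primers anneal to the bottom strand with 3' ends pointing the same way, so neither can prime synthesis back toward the other.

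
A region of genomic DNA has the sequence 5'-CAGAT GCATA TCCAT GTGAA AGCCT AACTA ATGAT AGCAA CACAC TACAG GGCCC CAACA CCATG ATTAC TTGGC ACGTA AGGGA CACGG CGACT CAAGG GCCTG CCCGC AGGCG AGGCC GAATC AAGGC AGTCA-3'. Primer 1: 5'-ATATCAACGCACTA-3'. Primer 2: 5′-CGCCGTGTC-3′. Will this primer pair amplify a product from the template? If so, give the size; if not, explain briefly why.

No product — primer 1 has no binding site in the template.

Primer 1 (ATATCAACGCACTA) does not match the top strand, and its reverse complement TAGTGCGTTGATAT does not match either.
With no annealing site for primer 1, no amplification occurs.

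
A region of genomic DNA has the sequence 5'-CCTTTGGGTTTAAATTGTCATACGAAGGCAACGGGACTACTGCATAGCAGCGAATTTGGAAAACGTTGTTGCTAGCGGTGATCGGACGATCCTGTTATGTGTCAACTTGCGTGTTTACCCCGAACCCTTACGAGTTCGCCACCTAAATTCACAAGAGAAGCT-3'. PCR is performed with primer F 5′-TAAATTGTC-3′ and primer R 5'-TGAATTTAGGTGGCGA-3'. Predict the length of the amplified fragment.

141 bp

Scanning the template, TAAATTGTC occurs at positions 11–19; this primer anneals to the bottom strand there with its 3' end pointing downstream.
Reverse complement of the reverse primer: TCGCCACCTAAATTCA. This occurs on the top strand at positions 136–151.
Product length = (reverse-primer end) − (forward-primer start) + 1 = 151 − 11 + 1 = 141 bp.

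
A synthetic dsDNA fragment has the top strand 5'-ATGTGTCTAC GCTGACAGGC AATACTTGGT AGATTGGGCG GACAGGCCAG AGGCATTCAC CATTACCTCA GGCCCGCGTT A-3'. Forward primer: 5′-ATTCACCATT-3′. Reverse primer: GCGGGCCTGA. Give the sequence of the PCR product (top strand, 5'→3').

5'-ATTCACCATTACCTCAGGCCCGC-3'

The forward primer matches the template at positions 55–64.
The reverse primer's reverse complement is TCAGGCCCGC, which matches the template at positions 68–77.
The product is the template from position 55 through 77 (23 bp).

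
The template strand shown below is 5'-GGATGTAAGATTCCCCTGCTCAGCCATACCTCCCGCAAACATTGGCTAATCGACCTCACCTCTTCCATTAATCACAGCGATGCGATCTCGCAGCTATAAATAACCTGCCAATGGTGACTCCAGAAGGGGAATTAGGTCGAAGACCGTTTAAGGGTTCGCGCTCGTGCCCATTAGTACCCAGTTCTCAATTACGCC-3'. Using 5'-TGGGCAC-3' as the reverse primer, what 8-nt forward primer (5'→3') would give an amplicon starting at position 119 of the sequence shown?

The reverse primer's reverse complement GTGCCCA matches the template at positions 164–170; the product starts at position 119.
The forward primer is identical to the top strand over positions 119–126: TCCAGAAG.

5'-TCCAGAAG-3'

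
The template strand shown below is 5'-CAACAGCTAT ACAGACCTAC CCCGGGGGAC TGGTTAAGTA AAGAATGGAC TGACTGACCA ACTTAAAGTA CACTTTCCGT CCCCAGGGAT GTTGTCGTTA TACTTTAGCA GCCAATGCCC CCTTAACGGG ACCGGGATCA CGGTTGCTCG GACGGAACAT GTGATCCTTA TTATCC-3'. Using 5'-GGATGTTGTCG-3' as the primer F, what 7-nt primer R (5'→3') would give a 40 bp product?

The forward primer binds at positions 87–97, so a 40 bp product ends at position 87 + 40 − 1 = 126.
The reverse primer anneals to the top strand over positions 120–126, i.e. to CCCTTAA.
Its sequence written 5'→3' is the reverse complement: TTAAGGG.

5'-TTAAGGG-3'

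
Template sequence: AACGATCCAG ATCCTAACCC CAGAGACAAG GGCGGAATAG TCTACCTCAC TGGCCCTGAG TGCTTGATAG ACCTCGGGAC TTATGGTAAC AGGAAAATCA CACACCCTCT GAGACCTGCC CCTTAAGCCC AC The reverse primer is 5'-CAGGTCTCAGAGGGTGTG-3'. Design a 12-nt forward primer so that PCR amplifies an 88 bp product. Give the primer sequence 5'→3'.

The reverse primer's reverse complement CACACCCTCTGAGACCTG matches the template at positions 101–118, so the product ends at position 118.
An 88 bp product then starts at position 118 − 88 + 1 = 31.
The forward primer is identical to the top strand there: GGCGGAATAGTC.

5'-GGCGGAATAGTC-3'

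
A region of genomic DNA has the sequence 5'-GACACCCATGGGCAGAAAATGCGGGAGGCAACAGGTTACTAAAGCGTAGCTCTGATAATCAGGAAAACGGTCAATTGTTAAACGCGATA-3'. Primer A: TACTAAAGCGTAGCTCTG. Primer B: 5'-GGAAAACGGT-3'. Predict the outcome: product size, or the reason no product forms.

Primer A (TACTAAAGCGTAGCTCTG) matches the top strand at positions 37–54 (3' end points downstream).
Primer B (GGAAAACGGT) also matches the top strand directly, at positions 62–71 — its reverse complement ACCGTTTTCC is not present.
Both primers anneal to the bottom strand with 3' ends pointing the same way, so neither can prime synthesis back toward the other.

No product — both primers anneal to the same strand and extend in the same direction.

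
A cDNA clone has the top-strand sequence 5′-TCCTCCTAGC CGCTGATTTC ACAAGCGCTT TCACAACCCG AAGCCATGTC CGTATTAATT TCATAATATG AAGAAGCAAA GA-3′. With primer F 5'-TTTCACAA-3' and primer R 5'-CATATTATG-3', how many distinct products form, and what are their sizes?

Two products: 54 bp, 42 bp

The forward primer TTTCACAA matches the top strand at positions 17–24, 29–36.
The reverse primer's reverse complement is CATAATATG, matching at positions 62–70.
Each forward site pairs with the reverse site to give a product ending at position 70: sizes 54, 42 bp.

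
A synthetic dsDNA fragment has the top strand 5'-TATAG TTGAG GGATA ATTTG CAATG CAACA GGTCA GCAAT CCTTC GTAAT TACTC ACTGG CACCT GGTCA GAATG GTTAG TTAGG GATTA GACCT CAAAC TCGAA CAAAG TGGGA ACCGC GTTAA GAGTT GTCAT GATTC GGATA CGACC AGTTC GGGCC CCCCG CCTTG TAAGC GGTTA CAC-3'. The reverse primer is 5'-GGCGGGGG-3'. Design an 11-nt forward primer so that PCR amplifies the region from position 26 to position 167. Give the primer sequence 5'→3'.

The reverse primer's reverse complement CCCCCGCC matches the template at positions 160–167; the product starts at position 26.
The forward primer is identical to the top strand over positions 26–36: CAACAGGTCAG.

5'-CAACAGGTCAG-3'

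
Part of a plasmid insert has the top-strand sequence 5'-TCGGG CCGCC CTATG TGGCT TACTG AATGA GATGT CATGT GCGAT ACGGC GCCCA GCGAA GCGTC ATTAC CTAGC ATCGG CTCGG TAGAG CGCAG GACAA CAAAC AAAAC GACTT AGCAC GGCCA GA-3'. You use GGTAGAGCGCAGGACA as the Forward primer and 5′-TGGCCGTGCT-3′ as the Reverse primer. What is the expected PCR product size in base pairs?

42 bp

The forward primer matches the template at positions 84–99.
Taking the reverse complement of TGGCCGTGCT gives AGCACGGCCA, found at positions 116–125 on the template; the primer anneals here to the top strand with its 3' end pointing upstream.
The product runs from position 84 to position 125, so its length is 125 − 84 + 1 = 42 bp.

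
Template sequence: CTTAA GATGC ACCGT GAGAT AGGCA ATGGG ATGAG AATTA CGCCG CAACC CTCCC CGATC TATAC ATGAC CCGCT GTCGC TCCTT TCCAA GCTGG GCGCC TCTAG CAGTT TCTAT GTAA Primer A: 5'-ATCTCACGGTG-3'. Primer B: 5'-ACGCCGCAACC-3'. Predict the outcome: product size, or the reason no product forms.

No product — the primers' 3' ends point away from each other.

Primer A (ATCTCACGGTG) has reverse complement CACCGTGAGAT, which matches the top strand at positions 10–20; primer A anneals to the top strand there with its 3' end pointing upstream toward position 10.
Primer B (ACGCCGCAACC) matches the top strand directly at positions 40–50; it anneals to the bottom strand with its 3' end pointing downstream toward position 50.
The 3' ends diverge (primer A extends toward position 1, primer B toward position 119), so the primers never converge on a shared product.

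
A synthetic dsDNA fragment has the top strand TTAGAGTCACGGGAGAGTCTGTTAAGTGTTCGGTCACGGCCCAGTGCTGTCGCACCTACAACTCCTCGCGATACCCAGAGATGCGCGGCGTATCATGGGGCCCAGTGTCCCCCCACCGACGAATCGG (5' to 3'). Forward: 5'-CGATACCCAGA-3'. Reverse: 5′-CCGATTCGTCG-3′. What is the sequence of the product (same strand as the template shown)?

5'-CGATACCCAGAGATGCGCGGCGTATCATGGGGCCCAGTGTCCCCCCACCGACGAATCGG-3'

Scanning the template, CGATACCCAGA occurs at positions 69–79; this primer anneals to the bottom strand there with its 3' end pointing downstream.
Reverse complement of the reverse primer: CGACGAATCGG. This occurs on the top strand at positions 117–127.
The product is the template from position 69 through 127 (59 bp).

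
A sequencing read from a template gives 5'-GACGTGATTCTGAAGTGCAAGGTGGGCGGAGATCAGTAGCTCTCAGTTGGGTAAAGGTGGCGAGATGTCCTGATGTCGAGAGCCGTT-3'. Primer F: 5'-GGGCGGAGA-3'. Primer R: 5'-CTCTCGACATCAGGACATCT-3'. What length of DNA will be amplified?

59 bp

The forward primer matches the template at positions 24–32.
Taking the reverse complement of CTCTCGACATCAGGACATCT gives AGATGTCCTGATGTCGAGAG, found at positions 63–82 on the template; the primer anneals here to the top strand with its 3' end pointing upstream.
Product length = (reverse-primer end) − (forward-primer start) + 1 = 82 − 24 + 1 = 59 bp.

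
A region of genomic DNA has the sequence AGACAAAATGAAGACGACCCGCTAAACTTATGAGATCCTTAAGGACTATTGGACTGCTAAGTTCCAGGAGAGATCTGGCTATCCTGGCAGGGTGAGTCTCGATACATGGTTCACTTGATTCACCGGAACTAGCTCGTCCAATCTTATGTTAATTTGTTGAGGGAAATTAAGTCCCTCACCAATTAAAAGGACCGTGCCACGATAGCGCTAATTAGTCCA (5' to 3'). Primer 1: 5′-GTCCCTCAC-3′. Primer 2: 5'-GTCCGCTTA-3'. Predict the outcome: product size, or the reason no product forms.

No product — primer 2 has no binding site in the template.

Primer 2 (GTCCGCTTA) does not match the top strand, and its reverse complement TAAGCGGAC does not match either.
With no annealing site for primer 2, no amplification occurs.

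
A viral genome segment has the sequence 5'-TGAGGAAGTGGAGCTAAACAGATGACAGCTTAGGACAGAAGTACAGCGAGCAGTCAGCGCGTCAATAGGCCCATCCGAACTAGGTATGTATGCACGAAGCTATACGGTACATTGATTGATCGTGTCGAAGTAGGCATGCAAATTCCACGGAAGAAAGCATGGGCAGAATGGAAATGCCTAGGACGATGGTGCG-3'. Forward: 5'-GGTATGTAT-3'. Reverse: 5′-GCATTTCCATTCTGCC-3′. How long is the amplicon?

Forward primer GGTATGTAT is found on the top strand at positions 83–91.
Reverse complement of the reverse primer: GGCAGAATGGAAATGC. This occurs on the top strand at positions 162–177.
The product runs from position 83 to position 177, so its length is 177 − 83 + 1 = 95 bp.

95 bp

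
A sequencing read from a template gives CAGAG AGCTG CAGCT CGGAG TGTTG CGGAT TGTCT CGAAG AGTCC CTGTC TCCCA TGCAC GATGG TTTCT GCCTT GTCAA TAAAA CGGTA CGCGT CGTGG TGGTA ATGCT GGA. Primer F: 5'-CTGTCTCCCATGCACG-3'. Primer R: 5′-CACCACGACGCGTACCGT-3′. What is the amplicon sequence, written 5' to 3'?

5'-CTGTCTCCCATGCACGATGGTTTCTGCCTTGTCAATAAAACGGTACGCGTCGTGGTG-3'

Scanning the template, CTGTCTCCCATGCACG occurs at positions 46–61; this primer anneals to the bottom strand there with its 3' end pointing downstream.
Reverse complement of the reverse primer: ACGGTACGCGTCGTGGTG. This occurs on the top strand at positions 85–102.
The product is the template from position 46 through 102 (57 bp).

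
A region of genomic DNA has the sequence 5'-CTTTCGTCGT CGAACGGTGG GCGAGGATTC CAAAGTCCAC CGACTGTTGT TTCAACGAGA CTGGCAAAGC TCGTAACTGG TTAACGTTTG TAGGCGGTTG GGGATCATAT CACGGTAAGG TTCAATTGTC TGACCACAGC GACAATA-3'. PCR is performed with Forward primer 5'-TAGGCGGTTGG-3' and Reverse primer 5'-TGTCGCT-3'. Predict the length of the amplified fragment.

Forward primer TAGGCGGTTGG is found on the top strand at positions 91–101.
Reverse complement of the reverse primer: AGCGACA. This occurs on the top strand at positions 138–144.
The product runs from position 91 to position 144, so its length is 144 − 91 + 1 = 54 bp.

54 bp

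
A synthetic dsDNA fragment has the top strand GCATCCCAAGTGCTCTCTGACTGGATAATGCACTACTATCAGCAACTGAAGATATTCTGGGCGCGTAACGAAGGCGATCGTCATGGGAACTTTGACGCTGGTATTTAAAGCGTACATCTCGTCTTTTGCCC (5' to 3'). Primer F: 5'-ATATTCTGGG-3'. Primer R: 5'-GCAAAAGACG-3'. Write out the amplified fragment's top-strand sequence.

Forward primer ATATTCTGGG is found on the top strand at positions 52–61.
The reverse primer's reverse complement is CGTCTTTTGC, which matches the template at positions 120–129.
The product is the template from position 52 through 129 (78 bp).

5'-ATATTCTGGGCGCGTAACGAAGGCGATCGTCATGGGAACTTTGACGCTGGTATTTAAAGCGTACATCTCGTCTTTTGC-3'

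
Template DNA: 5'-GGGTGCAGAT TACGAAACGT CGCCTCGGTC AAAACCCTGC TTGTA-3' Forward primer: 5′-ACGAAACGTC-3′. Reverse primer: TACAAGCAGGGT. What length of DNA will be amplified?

34 bp

Scanning the template, ACGAAACGTC occurs at positions 12–21; this primer anneals to the bottom strand there with its 3' end pointing downstream.
Taking the reverse complement of TACAAGCAGGGT gives ACCCTGCTTGTA, found at positions 34–45 on the template; the primer anneals here to the top strand with its 3' end pointing upstream.
Product length = (reverse-primer end) − (forward-primer start) + 1 = 45 − 12 + 1 = 34 bp.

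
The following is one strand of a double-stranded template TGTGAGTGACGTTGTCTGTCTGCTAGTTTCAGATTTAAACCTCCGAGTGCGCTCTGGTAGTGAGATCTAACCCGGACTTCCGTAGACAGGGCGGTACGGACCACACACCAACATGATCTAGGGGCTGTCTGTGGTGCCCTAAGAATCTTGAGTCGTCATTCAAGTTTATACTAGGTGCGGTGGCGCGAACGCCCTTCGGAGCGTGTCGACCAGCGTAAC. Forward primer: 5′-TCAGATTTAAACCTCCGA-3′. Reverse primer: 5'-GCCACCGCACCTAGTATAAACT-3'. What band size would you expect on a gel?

156 bp

Scanning the template, TCAGATTTAAACCTCCGA occurs at positions 29–46; this primer anneals to the bottom strand there with its 3' end pointing downstream.
Reverse complement of the reverse primer: AGTTTATACTAGGTGCGGTGGC. This occurs on the top strand at positions 163–184.
Amplicon spans positions 29–184: 156 bp.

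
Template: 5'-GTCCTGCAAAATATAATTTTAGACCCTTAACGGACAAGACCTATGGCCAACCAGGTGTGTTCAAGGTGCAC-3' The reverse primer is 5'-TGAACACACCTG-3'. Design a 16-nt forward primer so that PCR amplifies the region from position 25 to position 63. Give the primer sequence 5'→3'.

The reverse primer's reverse complement CAGGTGTGTTCA matches the template at positions 52–63; the product starts at position 25.
The forward primer is identical to the top strand over positions 25–40: CCTTAACGGACAAGAC.

5'-CCTTAACGGACAAGAC-3'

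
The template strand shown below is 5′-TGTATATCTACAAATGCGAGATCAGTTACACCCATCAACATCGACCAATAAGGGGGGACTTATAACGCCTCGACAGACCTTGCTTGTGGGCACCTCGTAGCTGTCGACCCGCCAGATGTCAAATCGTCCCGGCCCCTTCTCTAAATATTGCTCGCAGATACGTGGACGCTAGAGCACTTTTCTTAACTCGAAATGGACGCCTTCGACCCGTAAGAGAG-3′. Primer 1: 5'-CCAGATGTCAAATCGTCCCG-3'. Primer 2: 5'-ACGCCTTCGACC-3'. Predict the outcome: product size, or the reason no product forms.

Primer 1 (CCAGATGTCAAATCGTCCCG) matches the top strand at positions 112–131 (3' end points downstream).
Primer 2 (ACGCCTTCGACC) also matches the top strand directly, at positions 197–208 — its reverse complement GGTCGAAGGCGT is not present.
Both primers anneal to the bottom strand with 3' ends pointing the same way, so neither can prime synthesis back toward the other.

No product — both primers anneal to the same strand and extend in the same direction.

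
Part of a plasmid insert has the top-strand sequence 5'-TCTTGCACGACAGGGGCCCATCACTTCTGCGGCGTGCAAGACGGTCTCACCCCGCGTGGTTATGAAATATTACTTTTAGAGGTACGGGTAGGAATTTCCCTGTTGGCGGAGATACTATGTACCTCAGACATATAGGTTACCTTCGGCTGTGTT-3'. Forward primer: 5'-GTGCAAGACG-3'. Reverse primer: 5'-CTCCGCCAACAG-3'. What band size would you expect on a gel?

Forward primer GTGCAAGACG is found on the top strand at positions 34–43.
Reverse complement of the reverse primer: CTGTTGGCGGAG. This occurs on the top strand at positions 100–111.
Amplicon spans positions 34–111: 78 bp.

78 bp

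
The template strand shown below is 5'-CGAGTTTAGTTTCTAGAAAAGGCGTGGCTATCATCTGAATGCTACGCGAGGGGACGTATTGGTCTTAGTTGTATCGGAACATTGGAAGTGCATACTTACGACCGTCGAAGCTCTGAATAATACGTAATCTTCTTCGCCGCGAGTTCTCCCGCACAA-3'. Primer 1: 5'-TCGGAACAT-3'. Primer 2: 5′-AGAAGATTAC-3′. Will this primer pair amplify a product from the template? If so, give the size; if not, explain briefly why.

Yes — a 60 bp product.

Primer 1 (TCGGAACAT) matches the top strand at positions 74–82; it acts as a forward primer.
Primer 2's reverse complement is GTAATCTTCT, matching the top strand at positions 124–133; it acts as a reverse primer.
The 3' ends face each other across positions 74–133, giving a 60 bp product.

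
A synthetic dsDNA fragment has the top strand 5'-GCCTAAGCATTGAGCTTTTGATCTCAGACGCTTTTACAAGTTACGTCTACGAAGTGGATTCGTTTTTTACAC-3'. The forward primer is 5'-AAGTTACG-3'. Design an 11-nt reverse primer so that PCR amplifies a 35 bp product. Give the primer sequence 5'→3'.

5'-GTGTAAAAAAC-3'

The forward primer binds at positions 38–45, so a 35 bp product ends at position 38 + 35 − 1 = 72.
The reverse primer anneals to the top strand over positions 62–72, i.e. to GTTTTTTACAC.
Its sequence written 5'→3' is the reverse complement: GTGTAAAAAAC.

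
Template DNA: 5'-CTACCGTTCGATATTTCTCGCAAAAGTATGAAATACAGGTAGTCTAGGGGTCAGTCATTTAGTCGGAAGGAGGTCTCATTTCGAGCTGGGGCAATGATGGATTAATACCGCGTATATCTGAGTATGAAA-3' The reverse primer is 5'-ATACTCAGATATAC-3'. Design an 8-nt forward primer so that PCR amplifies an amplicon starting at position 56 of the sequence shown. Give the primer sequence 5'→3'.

The reverse primer's reverse complement GTATATCTGAGTAT matches the template at positions 112–125; the product starts at position 56.
The forward primer is identical to the top strand over positions 56–63: CATTTAGT.

5'-CATTTAGT-3'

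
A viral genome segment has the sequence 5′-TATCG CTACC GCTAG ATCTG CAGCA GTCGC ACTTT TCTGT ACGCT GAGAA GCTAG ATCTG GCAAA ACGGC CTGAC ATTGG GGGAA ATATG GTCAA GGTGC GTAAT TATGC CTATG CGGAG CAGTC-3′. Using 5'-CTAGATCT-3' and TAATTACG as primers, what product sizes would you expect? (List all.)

The forward primer CTAGATCT matches the top strand at positions 12–19, 52–59.
The reverse primer's reverse complement is CGTAATTA, matching at positions 100–107.
Each forward site pairs with the reverse site to give a product ending at position 107: sizes 96, 56 bp.

96 bp, 56 bp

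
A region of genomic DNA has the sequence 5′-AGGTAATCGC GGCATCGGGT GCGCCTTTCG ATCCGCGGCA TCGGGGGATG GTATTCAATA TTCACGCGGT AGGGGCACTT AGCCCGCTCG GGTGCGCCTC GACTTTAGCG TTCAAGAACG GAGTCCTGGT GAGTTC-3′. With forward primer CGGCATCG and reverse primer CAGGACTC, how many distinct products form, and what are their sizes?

The forward primer CGGCATCG matches the top strand at positions 10–17, 36–43.
The reverse primer's reverse complement is GAGTCCTG, matching at positions 121–128.
Each forward site pairs with the reverse site to give a product ending at position 128: sizes 119, 93 bp.

Two products: 119 bp, 93 bp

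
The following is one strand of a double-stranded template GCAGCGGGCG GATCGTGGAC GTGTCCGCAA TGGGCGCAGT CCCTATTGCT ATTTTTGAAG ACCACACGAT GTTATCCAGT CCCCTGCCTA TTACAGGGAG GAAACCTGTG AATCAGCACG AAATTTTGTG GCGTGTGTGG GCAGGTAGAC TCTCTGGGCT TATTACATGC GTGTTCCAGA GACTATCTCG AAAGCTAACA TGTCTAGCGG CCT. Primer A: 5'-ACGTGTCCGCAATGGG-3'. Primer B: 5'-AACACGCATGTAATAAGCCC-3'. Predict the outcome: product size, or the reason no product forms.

Primer A (ACGTGTCCGCAATGGG) matches the top strand at positions 19–34; it acts as a forward primer.
Primer B's reverse complement is GGGCTTATTACATGCGTGTT, matching the top strand at positions 156–175; it acts as a reverse primer.
The 3' ends face each other across positions 19–175, giving a 157 bp product.

Yes — a 157 bp product.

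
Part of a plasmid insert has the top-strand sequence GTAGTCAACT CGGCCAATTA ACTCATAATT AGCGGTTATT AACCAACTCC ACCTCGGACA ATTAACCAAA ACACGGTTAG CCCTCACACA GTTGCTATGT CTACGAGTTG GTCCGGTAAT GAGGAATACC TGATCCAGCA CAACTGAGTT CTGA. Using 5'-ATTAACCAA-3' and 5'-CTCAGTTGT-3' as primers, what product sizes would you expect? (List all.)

The forward primer ATTAACCAA matches the top strand at positions 38–46, 61–69.
The reverse primer's reverse complement is ACAACTGAG, matching at positions 140–148.
Each forward site pairs with the reverse site to give a product ending at position 148: sizes 111, 88 bp.

111 bp, 88 bp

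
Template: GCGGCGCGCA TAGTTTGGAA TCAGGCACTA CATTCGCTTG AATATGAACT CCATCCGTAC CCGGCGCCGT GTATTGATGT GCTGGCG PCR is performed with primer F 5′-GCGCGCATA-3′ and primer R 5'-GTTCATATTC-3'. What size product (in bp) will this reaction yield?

46 bp

Scanning the template, GCGCGCATA occurs at positions 4–12; this primer anneals to the bottom strand there with its 3' end pointing downstream.
The reverse primer's reverse complement is GAATATGAAC, which matches the template at positions 40–49.
Product length = (reverse-primer end) − (forward-primer start) + 1 = 49 − 4 + 1 = 46 bp.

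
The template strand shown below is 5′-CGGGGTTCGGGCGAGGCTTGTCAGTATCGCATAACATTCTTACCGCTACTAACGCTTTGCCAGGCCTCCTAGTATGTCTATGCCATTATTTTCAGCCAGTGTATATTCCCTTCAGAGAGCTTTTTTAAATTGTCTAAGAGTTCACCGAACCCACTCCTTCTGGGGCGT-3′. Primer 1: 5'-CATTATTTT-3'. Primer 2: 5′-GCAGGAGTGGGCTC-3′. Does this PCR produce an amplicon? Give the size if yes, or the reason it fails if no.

No product — primer 2 has no binding site in the template.

Primer 2 (GCAGGAGTGGGCTC) does not match the top strand, and its reverse complement GAGCCCACTCCTGC does not match either.
With no annealing site for primer 2, no amplification occurs.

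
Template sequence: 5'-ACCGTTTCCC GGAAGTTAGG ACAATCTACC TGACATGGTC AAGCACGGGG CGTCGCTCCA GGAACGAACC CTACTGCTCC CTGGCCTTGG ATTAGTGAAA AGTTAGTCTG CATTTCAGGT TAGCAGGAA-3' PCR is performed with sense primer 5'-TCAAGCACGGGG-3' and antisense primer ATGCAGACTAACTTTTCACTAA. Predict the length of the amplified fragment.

The forward primer matches the template at positions 39–50.
The reverse primer's reverse complement is TTAGTGAAAAGTTAGTCTGCAT, which matches the template at positions 92–113.
Amplicon spans positions 39–113: 75 bp.

75 bp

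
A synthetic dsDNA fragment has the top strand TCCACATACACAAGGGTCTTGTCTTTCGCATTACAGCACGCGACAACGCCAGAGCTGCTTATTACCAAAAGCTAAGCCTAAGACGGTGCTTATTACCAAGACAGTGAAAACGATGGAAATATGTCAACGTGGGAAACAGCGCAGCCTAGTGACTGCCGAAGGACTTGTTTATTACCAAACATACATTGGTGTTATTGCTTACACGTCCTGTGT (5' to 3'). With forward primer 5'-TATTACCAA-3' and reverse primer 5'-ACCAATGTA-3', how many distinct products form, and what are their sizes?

Three products: 131 bp, 100 bp, 21 bp

The forward primer TATTACCAA matches the top strand at positions 60–68, 91–99, 170–178.
The reverse primer's reverse complement is TACATTGGT, matching at positions 182–190.
Each forward site pairs with the reverse site to give a product ending at position 190: sizes 131, 100, 21 bp.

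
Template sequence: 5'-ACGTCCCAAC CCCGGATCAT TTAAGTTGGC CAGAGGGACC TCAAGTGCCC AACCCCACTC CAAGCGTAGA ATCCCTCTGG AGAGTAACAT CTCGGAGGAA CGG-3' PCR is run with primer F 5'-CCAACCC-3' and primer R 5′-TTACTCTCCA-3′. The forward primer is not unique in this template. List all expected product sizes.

The forward primer CCAACCC matches the top strand at positions 6–12, 49–55.
The reverse primer's reverse complement is TGGAGAGTAA, matching at positions 78–87.
Each forward site pairs with the reverse site to give a product ending at position 87: sizes 82, 39 bp.

82 bp, 39 bp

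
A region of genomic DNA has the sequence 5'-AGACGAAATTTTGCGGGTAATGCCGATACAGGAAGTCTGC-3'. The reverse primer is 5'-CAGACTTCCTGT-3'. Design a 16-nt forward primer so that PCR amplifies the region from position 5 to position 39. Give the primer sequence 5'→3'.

The reverse primer's reverse complement ACAGGAAGTCTG matches the template at positions 28–39; the product starts at position 5.
The forward primer is identical to the top strand over positions 5–20: GAAATTTTGCGGGTAA.

5'-GAAATTTTGCGGGTAA-3'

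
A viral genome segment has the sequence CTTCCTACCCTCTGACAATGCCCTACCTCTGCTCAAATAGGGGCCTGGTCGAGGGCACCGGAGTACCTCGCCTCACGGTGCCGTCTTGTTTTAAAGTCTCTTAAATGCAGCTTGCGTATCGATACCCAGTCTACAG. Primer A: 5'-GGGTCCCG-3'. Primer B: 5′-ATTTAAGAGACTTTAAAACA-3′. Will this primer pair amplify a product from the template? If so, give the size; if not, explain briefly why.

Primer A (GGGTCCCG) does not match the top strand, and its reverse complement CGGGACCC does not match either.
With no annealing site for primer A, no amplification occurs.

No product — primer A has no binding site in the template.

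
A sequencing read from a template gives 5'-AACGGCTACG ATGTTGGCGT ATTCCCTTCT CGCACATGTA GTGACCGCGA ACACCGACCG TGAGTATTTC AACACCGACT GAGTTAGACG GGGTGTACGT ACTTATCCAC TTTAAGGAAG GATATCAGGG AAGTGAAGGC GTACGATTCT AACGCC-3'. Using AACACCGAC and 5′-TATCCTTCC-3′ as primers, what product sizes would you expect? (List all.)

The forward primer AACACCGAC matches the top strand at positions 50–58, 71–79.
The reverse primer's reverse complement is GGAAGGATA, matching at positions 116–124.
Each forward site pairs with the reverse site to give a product ending at position 124: sizes 75, 54 bp.

75 bp, 54 bp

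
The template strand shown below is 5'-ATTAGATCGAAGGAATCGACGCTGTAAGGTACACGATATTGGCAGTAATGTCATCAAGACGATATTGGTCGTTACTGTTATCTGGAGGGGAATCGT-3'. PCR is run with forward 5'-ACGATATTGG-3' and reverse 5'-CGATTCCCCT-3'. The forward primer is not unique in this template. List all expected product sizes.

The forward primer ACGATATTGG matches the top strand at positions 33–42, 59–68.
The reverse primer's reverse complement is AGGGGAATCG, matching at positions 86–95.
Each forward site pairs with the reverse site to give a product ending at position 95: sizes 63, 37 bp.

63 bp, 37 bp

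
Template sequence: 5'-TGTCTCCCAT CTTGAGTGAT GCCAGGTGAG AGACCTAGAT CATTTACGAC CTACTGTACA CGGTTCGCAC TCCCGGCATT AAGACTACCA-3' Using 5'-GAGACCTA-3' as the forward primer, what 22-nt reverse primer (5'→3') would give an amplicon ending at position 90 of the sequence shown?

The forward primer binds at positions 30–37; the product's 3' end on the top strand is position 90.
The reverse primer anneals to the top strand over positions 69–90, i.e. to ACTCCCGGCATTAAGACTACCA.
Its sequence written 5'→3' is the reverse complement: TGGTAGTCTTAATGCCGGGAGT.

5'-TGGTAGTCTTAATGCCGGGAGT-3'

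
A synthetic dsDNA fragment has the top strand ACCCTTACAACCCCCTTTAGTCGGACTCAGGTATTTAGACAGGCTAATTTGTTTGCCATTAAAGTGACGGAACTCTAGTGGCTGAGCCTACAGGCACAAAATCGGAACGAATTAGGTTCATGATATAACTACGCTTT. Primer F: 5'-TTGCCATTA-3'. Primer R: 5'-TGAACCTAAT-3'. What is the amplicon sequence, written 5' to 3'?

The forward primer matches the template at positions 53–61.
Reverse complement of the reverse primer: ATTAGGTTCA. This occurs on the top strand at positions 111–120.
The product is the template from position 53 through 120 (68 bp).

5'-TTGCCATTAAAGTGACGGAACTCTAGTGGCTGAGCCTACAGGCACAAAATCGGAACGAATTAGGTTCA-3'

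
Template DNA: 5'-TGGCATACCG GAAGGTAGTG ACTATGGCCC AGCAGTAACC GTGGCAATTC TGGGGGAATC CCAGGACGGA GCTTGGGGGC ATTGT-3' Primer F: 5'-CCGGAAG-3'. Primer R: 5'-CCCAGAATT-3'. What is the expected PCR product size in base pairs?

47 bp

Scanning the template, CCGGAAG occurs at positions 8–14; this primer anneals to the bottom strand there with its 3' end pointing downstream.
The reverse primer's reverse complement is AATTCTGGG, which matches the template at positions 46–54.
The product runs from position 8 to position 54, so its length is 54 − 8 + 1 = 47 bp.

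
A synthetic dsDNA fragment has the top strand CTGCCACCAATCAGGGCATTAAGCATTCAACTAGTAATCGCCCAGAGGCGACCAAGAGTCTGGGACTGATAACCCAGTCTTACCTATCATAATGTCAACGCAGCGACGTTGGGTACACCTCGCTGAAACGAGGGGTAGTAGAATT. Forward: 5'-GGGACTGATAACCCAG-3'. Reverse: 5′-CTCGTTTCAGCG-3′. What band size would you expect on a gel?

The forward primer matches the template at positions 62–77.
Reverse complement of the reverse primer: CGCTGAAACGAG. This occurs on the top strand at positions 121–132.
Product length = (reverse-primer end) − (forward-primer start) + 1 = 132 − 62 + 1 = 71 bp.

71 bp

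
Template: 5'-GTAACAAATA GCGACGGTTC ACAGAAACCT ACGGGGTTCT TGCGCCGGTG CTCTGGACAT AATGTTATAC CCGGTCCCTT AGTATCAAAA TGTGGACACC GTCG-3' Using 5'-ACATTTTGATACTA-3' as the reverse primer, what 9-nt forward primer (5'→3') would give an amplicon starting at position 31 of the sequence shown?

The reverse primer's reverse complement TAGTATCAAAATGT matches the template at positions 80–93; the product starts at position 31.
The forward primer is identical to the top strand over positions 31–39: ACGGGGTTC.

5'-ACGGGGTTC-3'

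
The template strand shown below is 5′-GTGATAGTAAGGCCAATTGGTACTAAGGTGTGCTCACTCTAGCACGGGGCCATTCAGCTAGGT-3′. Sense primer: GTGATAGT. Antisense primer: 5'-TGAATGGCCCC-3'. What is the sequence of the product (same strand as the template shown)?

5'-GTGATAGTAAGGCCAATTGGTACTAAGGTGTGCTCACTCTAGCACGGGGCCATTCA-3'

Scanning the template, GTGATAGT occurs at positions 1–8; this primer anneals to the bottom strand there with its 3' end pointing downstream.
The reverse primer's reverse complement is GGGGCCATTCA, which matches the template at positions 46–56.
The product is the template from position 1 through 56 (56 bp).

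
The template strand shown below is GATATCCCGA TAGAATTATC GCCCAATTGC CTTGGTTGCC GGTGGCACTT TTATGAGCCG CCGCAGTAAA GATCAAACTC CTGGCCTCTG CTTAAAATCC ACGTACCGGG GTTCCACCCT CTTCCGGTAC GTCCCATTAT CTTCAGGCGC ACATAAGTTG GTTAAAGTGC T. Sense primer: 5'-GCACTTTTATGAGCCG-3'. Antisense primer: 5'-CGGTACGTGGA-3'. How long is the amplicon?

64 bp

Scanning the template, GCACTTTTATGAGCCG occurs at positions 45–60; this primer anneals to the bottom strand there with its 3' end pointing downstream.
The reverse primer's reverse complement is TCCACGTACCG, which matches the template at positions 98–108.
Amplicon spans positions 45–108: 64 bp.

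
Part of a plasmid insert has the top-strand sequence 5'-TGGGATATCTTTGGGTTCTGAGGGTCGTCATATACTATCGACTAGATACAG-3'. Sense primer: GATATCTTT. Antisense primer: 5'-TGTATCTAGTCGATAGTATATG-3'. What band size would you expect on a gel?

The forward primer matches the template at positions 4–12.
The reverse primer's reverse complement is CATATACTATCGACTAGATACA, which matches the template at positions 29–50.
Amplicon spans positions 4–50: 47 bp.

47 bp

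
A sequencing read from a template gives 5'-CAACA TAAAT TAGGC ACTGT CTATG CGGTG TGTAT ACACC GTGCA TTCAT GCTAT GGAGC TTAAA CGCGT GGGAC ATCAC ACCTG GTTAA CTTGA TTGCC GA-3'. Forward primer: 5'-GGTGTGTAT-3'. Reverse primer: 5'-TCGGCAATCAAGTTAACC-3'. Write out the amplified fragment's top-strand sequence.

5'-GGTGTGTATACACCGTGCATTCATGCTATGGAGCTTAAACGCGTGGGACATCACACCTGGTTAACTTGATTGCCGA-3'

Forward primer GGTGTGTAT is found on the top strand at positions 27–35.
Taking the reverse complement of TCGGCAATCAAGTTAACC gives GGTTAACTTGATTGCCGA, found at positions 85–102 on the template; the primer anneals here to the top strand with its 3' end pointing upstream.
The product is the template from position 27 through 102 (76 bp).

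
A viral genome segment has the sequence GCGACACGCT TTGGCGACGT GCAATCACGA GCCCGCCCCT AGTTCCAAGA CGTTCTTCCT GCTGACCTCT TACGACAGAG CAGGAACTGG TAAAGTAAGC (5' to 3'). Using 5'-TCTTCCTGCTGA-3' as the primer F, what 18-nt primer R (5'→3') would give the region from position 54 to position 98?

5'-TTACTTTACCAGTTCCTG-3'

The product's 3' end on the top strand is position 98.
The reverse primer anneals to the top strand over positions 81–98, i.e. to CAGGAACTGGTAAAGTAA.
Its sequence written 5'→3' is the reverse complement: TTACTTTACCAGTTCCTG.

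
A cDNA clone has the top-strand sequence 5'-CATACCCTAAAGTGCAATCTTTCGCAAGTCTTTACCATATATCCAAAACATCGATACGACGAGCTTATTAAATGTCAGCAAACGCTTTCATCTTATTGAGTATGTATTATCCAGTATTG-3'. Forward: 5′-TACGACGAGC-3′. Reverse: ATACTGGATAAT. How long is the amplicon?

Scanning the template, TACGACGAGC occurs at positions 55–64; this primer anneals to the bottom strand there with its 3' end pointing downstream.
Reverse complement of the reverse primer: ATTATCCAGTAT. This occurs on the top strand at positions 106–117.
The product runs from position 55 to position 117, so its length is 117 − 55 + 1 = 63 bp.

63 bp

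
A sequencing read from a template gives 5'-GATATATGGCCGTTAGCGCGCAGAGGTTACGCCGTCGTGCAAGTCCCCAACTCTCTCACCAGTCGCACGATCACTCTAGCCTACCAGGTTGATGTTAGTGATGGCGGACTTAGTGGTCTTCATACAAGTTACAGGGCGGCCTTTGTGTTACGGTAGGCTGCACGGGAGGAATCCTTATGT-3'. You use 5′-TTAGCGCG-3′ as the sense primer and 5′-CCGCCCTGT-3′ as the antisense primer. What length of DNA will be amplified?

127 bp

Scanning the template, TTAGCGCG occurs at positions 13–20; this primer anneals to the bottom strand there with its 3' end pointing downstream.
The reverse primer's reverse complement is ACAGGGCGG, which matches the template at positions 131–139.
Product length = (reverse-primer end) − (forward-primer start) + 1 = 139 − 13 + 1 = 127 bp.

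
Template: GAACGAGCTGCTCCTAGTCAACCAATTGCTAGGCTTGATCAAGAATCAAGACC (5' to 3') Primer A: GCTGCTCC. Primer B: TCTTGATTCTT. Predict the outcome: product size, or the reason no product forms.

Primer A (GCTGCTCC) matches the top strand at positions 7–14; it acts as a forward primer.
Primer B's reverse complement is AAGAATCAAGA, matching the top strand at positions 41–51; it acts as a reverse primer.
The 3' ends face each other across positions 7–51, giving a 45 bp product.

Yes — a 45 bp product.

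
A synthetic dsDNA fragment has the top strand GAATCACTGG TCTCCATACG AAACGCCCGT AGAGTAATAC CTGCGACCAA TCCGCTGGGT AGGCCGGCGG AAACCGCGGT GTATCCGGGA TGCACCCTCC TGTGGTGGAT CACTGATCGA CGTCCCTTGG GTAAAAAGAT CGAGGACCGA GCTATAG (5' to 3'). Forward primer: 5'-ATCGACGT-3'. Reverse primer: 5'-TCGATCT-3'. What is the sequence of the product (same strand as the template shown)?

The forward primer matches the template at positions 116–123.
Reverse complement of the reverse primer: AGATCGA. This occurs on the top strand at positions 137–143.
The product is the template from position 116 through 143 (28 bp).

5'-ATCGACGTCCCTTGGGTAAAAAGATCGA-3'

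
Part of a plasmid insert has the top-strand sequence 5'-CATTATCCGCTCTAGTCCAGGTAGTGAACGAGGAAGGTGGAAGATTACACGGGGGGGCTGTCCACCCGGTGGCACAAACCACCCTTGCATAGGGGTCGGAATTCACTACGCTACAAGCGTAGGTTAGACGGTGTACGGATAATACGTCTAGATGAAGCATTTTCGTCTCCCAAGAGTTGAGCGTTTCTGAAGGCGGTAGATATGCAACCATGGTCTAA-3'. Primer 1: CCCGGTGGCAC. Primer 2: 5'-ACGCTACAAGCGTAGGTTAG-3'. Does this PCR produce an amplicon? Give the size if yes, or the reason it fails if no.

No product — both primers anneal to the same strand and extend in the same direction.

Primer 1 (CCCGGTGGCAC) matches the top strand at positions 65–75 (3' end points downstream).
Primer 2 (ACGCTACAAGCGTAGGTTAG) also matches the top strand directly, at positions 108–127 — its reverse complement CTAACCTACGCTTGTAGCGT is not present.
Both primers anneal to the bottom strand with 3' ends pointing the same way, so neither can prime synthesis back toward the other.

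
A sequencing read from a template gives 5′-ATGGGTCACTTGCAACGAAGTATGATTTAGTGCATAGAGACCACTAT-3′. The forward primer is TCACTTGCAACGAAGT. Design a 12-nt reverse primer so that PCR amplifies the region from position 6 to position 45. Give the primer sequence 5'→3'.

The product's 3' end on the top strand is position 45.
The reverse primer anneals to the top strand over positions 34–45, i.e. to ATAGAGACCACT.
Its sequence written 5'→3' is the reverse complement: AGTGGTCTCTAT.

5'-AGTGGTCTCTAT-3'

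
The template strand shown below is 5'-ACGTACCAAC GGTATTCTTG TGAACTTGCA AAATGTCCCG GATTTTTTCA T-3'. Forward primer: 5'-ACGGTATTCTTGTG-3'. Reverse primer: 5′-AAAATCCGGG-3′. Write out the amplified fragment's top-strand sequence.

5'-ACGGTATTCTTGTGAACTTGCAAAATGTCCCGGATTTT-3'

Scanning the template, ACGGTATTCTTGTG occurs at positions 9–22; this primer anneals to the bottom strand there with its 3' end pointing downstream.
Reverse complement of the reverse primer: CCCGGATTTT. This occurs on the top strand at positions 37–46.
The product is the template from position 9 through 46 (38 bp).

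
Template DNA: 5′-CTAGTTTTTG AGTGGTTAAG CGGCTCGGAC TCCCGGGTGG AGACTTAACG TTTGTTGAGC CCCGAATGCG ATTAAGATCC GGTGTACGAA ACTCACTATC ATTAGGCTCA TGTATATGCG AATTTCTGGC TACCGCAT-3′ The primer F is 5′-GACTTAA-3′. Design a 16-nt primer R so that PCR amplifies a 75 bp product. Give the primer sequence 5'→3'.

The forward primer binds at positions 42–48, so a 75 bp product ends at position 42 + 75 − 1 = 116.
The reverse primer anneals to the top strand over positions 101–116, i.e. to ATTAGGCTCATGTATA.
Its sequence written 5'→3' is the reverse complement: TATACATGAGCCTAAT.

5'-TATACATGAGCCTAAT-3'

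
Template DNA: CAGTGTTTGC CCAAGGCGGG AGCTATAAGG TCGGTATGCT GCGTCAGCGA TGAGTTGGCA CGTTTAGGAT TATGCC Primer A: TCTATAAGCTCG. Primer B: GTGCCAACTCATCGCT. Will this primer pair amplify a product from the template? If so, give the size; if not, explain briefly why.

No product — primer A has no binding site in the template.

Primer A (TCTATAAGCTCG) does not match the top strand, and its reverse complement CGAGCTTATAGA does not match either.
With no annealing site for primer A, no amplification occurs.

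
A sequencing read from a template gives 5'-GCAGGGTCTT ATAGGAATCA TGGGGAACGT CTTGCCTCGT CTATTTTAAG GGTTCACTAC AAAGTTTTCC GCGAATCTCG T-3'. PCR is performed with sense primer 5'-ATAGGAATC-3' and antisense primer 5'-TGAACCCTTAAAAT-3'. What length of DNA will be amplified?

Forward primer ATAGGAATC is found on the top strand at positions 11–19.
Taking the reverse complement of TGAACCCTTAAAAT gives ATTTTAAGGGTTCA, found at positions 43–56 on the template; the primer anneals here to the top strand with its 3' end pointing upstream.
Product length = (reverse-primer end) − (forward-primer start) + 1 = 56 − 11 + 1 = 46 bp.

46 bp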